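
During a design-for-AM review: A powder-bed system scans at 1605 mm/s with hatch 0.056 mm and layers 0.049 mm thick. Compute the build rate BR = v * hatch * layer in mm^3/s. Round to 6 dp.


Rate = 1605 * 0.056 * 0.049 = 4.40412 mm^3/s


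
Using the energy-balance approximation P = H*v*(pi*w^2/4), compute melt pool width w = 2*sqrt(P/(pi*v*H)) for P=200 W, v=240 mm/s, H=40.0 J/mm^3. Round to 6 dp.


w = 2*sqrt(200/(pi*240*40.0)) = 0.162868 mm


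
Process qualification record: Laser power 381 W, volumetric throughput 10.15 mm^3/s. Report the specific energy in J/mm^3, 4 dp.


SE = 381 / 10.15 = 37.5369 J/mm^3


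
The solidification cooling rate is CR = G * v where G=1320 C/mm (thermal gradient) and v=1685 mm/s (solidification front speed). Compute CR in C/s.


CR = 1320 * 1685 = 2224200 C/s


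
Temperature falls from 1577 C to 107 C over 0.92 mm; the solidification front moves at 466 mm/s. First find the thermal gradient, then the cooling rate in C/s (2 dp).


G = (1577-107)/0.92 = 1597.82608696 C/mm
CR = 1597.82608696 * 466 = 744586.96 C/s


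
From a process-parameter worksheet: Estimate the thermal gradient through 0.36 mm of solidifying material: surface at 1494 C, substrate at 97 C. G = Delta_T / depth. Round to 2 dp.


G = (1494-97)/0.36 = 3880.56 C/mm


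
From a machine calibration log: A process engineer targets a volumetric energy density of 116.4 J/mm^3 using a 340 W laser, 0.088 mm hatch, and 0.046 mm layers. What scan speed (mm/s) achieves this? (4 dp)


v = 340 / (116.4*0.088*0.046) = 721.5816 mm/s


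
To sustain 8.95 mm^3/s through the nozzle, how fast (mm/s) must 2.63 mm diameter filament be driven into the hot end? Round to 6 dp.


A = pi*(2.63/2)^2 = 5.432521
v = 8.95 / 5.432521 = 1.647486 mm/s


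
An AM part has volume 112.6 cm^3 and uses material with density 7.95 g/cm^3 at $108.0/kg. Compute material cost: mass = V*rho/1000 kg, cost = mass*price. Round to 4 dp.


Mass = 112.6*7.95/1000 = 0.89517 kg
Cost = 0.89517 * 108.0 = 96.6784 $


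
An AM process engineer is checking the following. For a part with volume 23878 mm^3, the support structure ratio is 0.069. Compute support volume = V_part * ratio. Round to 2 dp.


V_support = 23878 * 0.069 = 1647.58 mm^3


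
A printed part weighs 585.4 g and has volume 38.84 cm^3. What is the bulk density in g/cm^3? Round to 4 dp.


rho = 585.4 / 38.84 = 15.0721 g/cm^3


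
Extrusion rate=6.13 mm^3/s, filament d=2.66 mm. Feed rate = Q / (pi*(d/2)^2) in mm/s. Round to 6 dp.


A = pi*(2.66/2)^2 = 5.557163
v = 6.13 / 5.557163 = 1.103081 mm/s


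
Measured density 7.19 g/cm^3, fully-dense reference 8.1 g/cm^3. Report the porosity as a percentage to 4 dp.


Porosity = (1-7.19/8.1)*100 = 11.2346 %


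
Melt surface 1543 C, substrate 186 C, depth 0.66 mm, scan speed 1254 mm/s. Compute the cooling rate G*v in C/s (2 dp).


G = (1543-186)/0.66 = 2056.06060606 C/mm
CR = 2056.06060606 * 1254 = 2578300.0 C/s


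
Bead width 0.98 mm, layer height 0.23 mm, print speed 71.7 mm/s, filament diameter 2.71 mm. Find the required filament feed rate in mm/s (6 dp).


Q = 0.98 * 0.23 * 71.7 = 16.16118 mm^3/s
A_fil = pi*(2.71/2)^2 = 5.76804265 mm^2
v_feed = 16.16118 / 5.76804265 = 2.801848 mm/s


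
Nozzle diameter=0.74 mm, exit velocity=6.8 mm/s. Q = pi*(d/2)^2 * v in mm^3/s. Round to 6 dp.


A = pi*(0.74/2)^2 = 0.43008403 mm^2
Q = 0.43008403 * 6.8 = 2.924571 mm^3/s


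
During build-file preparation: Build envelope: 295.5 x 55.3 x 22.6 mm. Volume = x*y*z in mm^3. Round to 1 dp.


V = 295.5 * 55.3 * 22.6 = 369310.0 mm^3


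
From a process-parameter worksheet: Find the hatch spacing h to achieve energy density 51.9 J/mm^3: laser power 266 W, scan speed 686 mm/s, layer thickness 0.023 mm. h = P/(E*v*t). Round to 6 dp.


h = 266 / (51.9*686*0.023) = 0.324835 mm


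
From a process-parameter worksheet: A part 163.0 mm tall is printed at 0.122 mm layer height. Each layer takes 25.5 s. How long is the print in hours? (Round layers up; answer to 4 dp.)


Layers = ceil(163.0/0.122) = 1337
t = 1337 * 25.5 / 3600 = 9.4704 hrs


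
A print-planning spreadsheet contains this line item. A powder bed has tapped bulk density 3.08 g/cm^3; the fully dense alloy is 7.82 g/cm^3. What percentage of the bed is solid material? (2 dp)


Packing = (3.08/7.82)*100 = 39.39 %


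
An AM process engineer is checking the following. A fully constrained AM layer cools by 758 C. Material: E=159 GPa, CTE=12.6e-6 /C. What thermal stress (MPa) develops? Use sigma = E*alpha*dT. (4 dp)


sigma = 159*1000 * 12.6e-6 * 758 = 1518.5772 MPa


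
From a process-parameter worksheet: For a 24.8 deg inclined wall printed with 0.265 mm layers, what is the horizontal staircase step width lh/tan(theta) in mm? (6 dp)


step = 0.265 / tan(24.8) = 0.573513 mm


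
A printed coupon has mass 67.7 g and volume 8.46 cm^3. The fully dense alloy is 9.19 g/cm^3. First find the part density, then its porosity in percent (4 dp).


rho_part = 67.7 / 8.46 = 8.00236407 g/cm^3
Porosity = (1 - 8.00236407/9.19)*100 = 12.9231 %


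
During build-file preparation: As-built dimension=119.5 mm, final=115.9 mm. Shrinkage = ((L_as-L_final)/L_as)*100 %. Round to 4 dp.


Shrinkage = ((119.5-115.9)/119.5)*100 = 3.0126 %


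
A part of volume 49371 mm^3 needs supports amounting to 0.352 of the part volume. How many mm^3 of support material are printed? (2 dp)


V_support = 49371 * 0.352 = 17378.59 mm^3


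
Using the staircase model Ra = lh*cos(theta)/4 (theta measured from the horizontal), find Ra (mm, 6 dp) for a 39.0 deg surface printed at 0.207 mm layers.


Ra = 0.207 * cos(39.0) / 4 = 0.040217 mm


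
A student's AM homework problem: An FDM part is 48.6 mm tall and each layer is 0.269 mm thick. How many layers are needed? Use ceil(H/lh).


Layers = ceil(48.6/0.269) = 181


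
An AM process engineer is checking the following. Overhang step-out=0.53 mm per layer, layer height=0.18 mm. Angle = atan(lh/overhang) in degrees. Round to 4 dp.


angle = atan(0.18/0.53) = 18.7587 degrees


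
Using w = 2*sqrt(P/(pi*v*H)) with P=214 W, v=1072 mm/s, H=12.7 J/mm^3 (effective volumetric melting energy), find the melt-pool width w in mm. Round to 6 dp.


w = 2*sqrt(214/(pi*1072*12.7)) = 0.141469 mm


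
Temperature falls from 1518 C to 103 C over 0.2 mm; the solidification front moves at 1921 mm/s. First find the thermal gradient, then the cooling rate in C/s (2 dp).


G = (1518-103)/0.2 = 7075.0 C/mm
CR = 7075.0 * 1921 = 13591075.0 C/s


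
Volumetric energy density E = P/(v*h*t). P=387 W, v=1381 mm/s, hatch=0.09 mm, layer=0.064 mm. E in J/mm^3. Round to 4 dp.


E = 387 / (1381*0.09*0.064) = 48.6513 J/mm^3


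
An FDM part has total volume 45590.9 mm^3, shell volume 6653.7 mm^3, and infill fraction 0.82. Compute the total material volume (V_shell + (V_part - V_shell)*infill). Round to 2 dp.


V_infill = (45590.9 - 6653.7) * 0.82 = 31928.5
V_total = 6653.7 + 31928.5 = 38582.2 mm^3


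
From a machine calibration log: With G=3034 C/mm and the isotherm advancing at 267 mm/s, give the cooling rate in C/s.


CR = 3034 * 267 = 810078 C/s


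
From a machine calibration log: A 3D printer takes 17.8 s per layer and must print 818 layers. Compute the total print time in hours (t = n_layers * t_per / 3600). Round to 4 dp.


t = 818 * 17.8 / 3600 = 4.0446 hrs


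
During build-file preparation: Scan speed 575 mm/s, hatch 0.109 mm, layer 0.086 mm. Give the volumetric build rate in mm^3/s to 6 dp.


Rate = 575 * 0.109 * 0.086 = 5.39005 mm^3/s


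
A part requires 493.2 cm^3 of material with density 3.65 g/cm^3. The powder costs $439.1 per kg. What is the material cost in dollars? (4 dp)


Mass = 493.2*3.65/1000 = 1.80018 kg
Cost = 1.80018 * 439.1 = 790.459 $


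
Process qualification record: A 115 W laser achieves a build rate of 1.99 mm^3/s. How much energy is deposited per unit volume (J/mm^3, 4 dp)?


SE = 115 / 1.99 = 57.7889 J/mm^3


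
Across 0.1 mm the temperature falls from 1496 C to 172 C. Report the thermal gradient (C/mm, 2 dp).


G = (1496-172)/0.1 = 13240.0 C/mm


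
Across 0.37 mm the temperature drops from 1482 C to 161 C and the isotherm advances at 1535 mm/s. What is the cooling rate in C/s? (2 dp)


G = (1482-161)/0.37 = 3570.27027027 C/mm
CR = 3570.27027027 * 1535 = 5480364.86 C/s


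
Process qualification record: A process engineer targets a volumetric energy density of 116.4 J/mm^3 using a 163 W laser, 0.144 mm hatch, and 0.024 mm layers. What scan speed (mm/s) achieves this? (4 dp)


v = 163 / (116.4*0.144*0.024) = 405.192 mm/s


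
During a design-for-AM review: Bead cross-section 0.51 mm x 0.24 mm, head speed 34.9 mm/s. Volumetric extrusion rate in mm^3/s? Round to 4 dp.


Rate = 0.51 * 0.24 * 34.9 = 4.2718 mm^3/s


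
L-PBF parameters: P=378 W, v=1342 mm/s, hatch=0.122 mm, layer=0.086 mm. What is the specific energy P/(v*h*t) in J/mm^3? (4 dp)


Build rate = 1342 * 0.122 * 0.086 = 14.080264 mm^3/s
SE = 378 / 14.080264 = 26.8461 J/mm^3


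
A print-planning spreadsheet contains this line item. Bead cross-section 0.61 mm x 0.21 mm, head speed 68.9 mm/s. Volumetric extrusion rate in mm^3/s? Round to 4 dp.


Rate = 0.61 * 0.21 * 68.9 = 8.8261 mm^3/s


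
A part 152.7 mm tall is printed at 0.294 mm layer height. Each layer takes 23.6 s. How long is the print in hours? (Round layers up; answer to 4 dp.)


Layers = ceil(152.7/0.294) = 520
t = 520 * 23.6 / 3600 = 3.4089 hrs


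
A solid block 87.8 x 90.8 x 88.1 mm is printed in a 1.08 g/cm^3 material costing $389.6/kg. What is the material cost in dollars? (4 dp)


V = 87.8 * 90.8 * 88.1 = 702354.344 mm^3 = 702.354344 cm^3
Mass = 702.354344 * 1.08 / 1000 = 0.75854269 kg
Cost = 0.75854269 * 389.6 = 295.5282 $


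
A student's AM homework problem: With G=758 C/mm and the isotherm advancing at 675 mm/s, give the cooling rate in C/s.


CR = 758 * 675 = 511650 C/s


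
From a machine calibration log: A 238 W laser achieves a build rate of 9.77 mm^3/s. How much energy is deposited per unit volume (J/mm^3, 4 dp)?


SE = 238 / 9.77 = 24.3603 J/mm^3


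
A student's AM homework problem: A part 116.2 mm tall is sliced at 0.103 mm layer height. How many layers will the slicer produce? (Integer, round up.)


Layers = ceil(116.2/0.103) = 1129


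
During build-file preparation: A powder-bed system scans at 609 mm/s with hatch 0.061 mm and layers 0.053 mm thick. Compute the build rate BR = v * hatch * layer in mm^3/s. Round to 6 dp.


Rate = 609 * 0.061 * 0.053 = 1.968897 mm^3/s


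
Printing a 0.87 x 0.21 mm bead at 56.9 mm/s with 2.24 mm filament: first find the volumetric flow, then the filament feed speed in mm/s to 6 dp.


Q = 0.87 * 0.21 * 56.9 = 10.39563 mm^3/s
A_fil = pi*(2.24/2)^2 = 3.94081382 mm^2
v_feed = 10.39563 / 3.94081382 = 2.63794 mm/s


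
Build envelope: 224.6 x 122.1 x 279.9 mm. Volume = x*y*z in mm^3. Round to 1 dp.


V = 224.6 * 122.1 * 279.9 = 7675882.4 mm^3


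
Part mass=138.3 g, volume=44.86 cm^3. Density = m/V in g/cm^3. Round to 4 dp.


rho = 138.3 / 44.86 = 3.0829 g/cm^3


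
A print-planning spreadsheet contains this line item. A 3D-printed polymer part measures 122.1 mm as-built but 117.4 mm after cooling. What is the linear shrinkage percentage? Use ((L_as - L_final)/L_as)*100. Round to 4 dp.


Shrinkage = ((122.1-117.4)/122.1)*100 = 3.8493 %


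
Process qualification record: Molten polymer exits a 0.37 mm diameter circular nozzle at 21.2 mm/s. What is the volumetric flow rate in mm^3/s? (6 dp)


A = pi*(0.37/2)^2 = 0.10752101 mm^2
Q = 0.10752101 * 21.2 = 2.279445 mm^3/s


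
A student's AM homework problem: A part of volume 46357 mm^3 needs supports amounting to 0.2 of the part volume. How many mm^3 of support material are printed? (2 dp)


V_support = 46357 * 0.2 = 9271.4 mm^3


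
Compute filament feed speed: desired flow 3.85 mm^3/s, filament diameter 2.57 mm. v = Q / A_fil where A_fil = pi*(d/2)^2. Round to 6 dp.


A = pi*(2.57/2)^2 = 5.187476
v = 3.85 / 5.187476 = 0.742172 mm/s


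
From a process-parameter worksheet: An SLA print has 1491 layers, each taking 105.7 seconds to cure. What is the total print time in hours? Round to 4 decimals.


t = 1491 * 105.7 / 3600 = 43.7774 hrs


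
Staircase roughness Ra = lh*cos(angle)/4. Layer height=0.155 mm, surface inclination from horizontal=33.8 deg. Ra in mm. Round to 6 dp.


Ra = 0.155 * cos(33.8) / 4 = 0.032201 mm


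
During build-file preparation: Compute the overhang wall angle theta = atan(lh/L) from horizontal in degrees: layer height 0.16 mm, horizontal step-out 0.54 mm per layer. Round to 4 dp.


angle = atan(0.16/0.54) = 16.5044 degrees


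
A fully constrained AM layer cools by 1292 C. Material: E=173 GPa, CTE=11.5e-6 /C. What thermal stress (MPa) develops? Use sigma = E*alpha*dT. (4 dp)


sigma = 173*1000 * 11.5e-6 * 1292 = 2570.434 MPa


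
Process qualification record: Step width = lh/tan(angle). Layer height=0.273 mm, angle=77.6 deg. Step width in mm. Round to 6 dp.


step = 0.273 / tan(77.6) = 0.060023 mm


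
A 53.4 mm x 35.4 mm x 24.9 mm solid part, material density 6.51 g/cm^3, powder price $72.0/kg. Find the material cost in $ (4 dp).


V = 53.4 * 35.4 * 24.9 = 47069.964 mm^3 = 47.069964 cm^3
Mass = 47.069964 * 6.51 / 1000 = 0.30642547 kg
Cost = 0.30642547 * 72.0 = 22.0626 $


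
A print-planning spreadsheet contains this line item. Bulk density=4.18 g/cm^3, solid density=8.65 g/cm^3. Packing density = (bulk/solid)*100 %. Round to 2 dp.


Packing = (4.18/8.65)*100 = 48.32 %


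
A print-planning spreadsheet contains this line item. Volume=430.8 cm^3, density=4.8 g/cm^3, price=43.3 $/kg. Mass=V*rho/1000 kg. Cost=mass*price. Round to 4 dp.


Mass = 430.8*4.8/1000 = 2.06784 kg
Cost = 2.06784 * 43.3 = 89.5375 $


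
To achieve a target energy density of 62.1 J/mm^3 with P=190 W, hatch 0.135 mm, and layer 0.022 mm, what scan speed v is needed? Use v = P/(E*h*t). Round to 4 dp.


v = 190 / (62.1*0.135*0.022) = 1030.1621 mm/s


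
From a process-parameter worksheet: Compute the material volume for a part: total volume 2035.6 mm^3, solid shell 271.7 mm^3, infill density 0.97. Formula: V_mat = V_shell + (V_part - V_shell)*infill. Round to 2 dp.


V_infill = (2035.6 - 271.7) * 0.97 = 1710.98
V_total = 271.7 + 1710.98 = 1982.68 mm^3


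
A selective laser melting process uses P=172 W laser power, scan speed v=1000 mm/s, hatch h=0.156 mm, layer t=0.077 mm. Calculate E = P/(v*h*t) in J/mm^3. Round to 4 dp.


E = 172 / (1000*0.156*0.077) = 14.319 J/mm^3


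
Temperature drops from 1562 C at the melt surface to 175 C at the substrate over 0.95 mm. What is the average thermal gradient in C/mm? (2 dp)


G = (1562-175)/0.95 = 1460.0 C/mm


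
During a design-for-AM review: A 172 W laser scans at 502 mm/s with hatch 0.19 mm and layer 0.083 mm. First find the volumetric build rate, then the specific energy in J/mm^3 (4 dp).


Build rate = 502 * 0.19 * 0.083 = 7.91654 mm^3/s
SE = 172 / 7.91654 = 21.7267 J/mm^3


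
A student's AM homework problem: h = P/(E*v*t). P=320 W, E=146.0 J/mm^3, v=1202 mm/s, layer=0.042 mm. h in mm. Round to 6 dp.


h = 320 / (146.0*1202*0.042) = 0.043415 mm


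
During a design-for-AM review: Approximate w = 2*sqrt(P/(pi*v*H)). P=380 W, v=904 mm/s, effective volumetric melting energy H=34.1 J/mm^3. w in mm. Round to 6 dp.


w = 2*sqrt(380/(pi*904*34.1)) = 0.125281 mm


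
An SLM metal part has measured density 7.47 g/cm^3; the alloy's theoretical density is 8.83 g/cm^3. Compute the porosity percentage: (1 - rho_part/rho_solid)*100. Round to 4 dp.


Porosity = (1-7.47/8.83)*100 = 15.402 %


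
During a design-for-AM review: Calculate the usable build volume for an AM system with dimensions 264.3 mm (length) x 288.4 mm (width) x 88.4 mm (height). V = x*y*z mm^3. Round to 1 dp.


V = 264.3 * 288.4 * 88.4 = 6738212.2 mm^3


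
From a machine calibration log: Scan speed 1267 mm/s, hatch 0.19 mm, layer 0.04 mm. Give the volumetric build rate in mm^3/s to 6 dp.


Rate = 1267 * 0.19 * 0.04 = 9.6292 mm^3/s


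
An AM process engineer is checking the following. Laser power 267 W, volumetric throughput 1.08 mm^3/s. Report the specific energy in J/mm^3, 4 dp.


SE = 267 / 1.08 = 247.2222 J/mm^3


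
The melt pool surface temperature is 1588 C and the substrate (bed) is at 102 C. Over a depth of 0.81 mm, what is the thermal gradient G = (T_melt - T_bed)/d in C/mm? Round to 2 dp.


G = (1588-102)/0.81 = 1834.57 C/mm


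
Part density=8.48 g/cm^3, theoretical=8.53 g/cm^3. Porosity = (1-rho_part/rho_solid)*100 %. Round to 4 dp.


Porosity = (1-8.48/8.53)*100 = 0.5862 %


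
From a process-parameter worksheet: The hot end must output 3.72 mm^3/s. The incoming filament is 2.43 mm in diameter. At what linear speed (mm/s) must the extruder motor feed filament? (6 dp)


A = pi*(2.43/2)^2 = 4.637698
v = 3.72 / 4.637698 = 0.802122 mm/s


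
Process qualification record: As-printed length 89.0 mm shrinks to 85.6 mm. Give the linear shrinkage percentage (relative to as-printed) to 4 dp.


Shrinkage = ((89.0-85.6)/89.0)*100 = 3.8202 %


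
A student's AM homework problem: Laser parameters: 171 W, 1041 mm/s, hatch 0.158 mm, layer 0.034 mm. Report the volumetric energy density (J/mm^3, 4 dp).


E = 171 / (1041*0.158*0.034) = 30.578 J/mm^3


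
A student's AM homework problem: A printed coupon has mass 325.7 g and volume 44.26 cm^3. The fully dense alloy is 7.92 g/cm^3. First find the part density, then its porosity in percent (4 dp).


rho_part = 325.7 / 44.26 = 7.35878897 g/cm^3
Porosity = (1 - 7.35878897/7.92)*100 = 7.086 %


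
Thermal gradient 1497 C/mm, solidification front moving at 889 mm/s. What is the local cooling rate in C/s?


CR = 1497 * 889 = 1330833 C/s


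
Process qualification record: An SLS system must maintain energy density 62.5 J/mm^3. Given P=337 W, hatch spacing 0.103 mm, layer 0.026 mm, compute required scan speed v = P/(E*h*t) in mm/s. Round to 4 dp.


v = 337 / (62.5*0.103*0.026) = 2013.4429 mm/s


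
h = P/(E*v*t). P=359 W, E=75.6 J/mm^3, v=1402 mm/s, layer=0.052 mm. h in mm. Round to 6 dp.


h = 359 / (75.6*1402*0.052) = 0.065136 mm


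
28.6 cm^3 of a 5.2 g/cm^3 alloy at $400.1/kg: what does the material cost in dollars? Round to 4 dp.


Mass = 28.6*5.2/1000 = 0.14872 kg
Cost = 0.14872 * 400.1 = 59.5029 $


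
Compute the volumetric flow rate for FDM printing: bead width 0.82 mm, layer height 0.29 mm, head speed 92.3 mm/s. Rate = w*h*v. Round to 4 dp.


Rate = 0.82 * 0.29 * 92.3 = 21.9489 mm^3/s


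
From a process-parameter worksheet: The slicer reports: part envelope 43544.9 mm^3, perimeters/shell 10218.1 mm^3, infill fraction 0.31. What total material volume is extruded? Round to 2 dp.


V_infill = (43544.9 - 10218.1) * 0.31 = 10331.31
V_total = 10218.1 + 10331.31 = 20549.41 mm^3


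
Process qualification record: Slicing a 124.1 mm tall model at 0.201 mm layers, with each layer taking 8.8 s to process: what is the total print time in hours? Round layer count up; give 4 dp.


Layers = ceil(124.1/0.201) = 618
t = 618 * 8.8 / 3600 = 1.5107 hrs


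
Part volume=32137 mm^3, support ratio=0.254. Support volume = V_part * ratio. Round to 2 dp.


V_support = 32137 * 0.254 = 8162.8 mm^3


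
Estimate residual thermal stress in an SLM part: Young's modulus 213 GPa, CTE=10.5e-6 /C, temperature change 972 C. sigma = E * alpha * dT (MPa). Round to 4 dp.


sigma = 213*1000 * 10.5e-6 * 972 = 2173.878 MPa


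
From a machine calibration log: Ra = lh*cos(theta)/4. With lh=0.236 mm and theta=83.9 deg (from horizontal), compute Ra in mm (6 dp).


Ra = 0.236 * cos(83.9) / 4 = 0.00627 mm


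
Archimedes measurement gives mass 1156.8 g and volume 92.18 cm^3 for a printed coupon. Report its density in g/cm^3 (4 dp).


rho = 1156.8 / 92.18 = 12.5494 g/cm^3


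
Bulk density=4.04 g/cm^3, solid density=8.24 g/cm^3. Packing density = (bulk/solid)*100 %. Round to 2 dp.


Packing = (4.04/8.24)*100 = 49.03 %


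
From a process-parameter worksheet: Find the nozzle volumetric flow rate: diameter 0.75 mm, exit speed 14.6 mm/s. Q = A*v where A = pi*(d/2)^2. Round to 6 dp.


A = pi*(0.75/2)^2 = 0.44178647 mm^2
Q = 0.44178647 * 14.6 = 6.450082 mm^3/s


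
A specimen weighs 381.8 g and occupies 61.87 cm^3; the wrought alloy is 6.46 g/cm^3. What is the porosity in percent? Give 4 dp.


rho_part = 381.8 / 61.87 = 6.17100372 g/cm^3
Porosity = (1 - 6.17100372/6.46)*100 = 4.4736 %


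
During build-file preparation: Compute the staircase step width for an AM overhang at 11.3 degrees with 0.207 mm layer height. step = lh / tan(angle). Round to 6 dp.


step = 0.207 / tan(11.3) = 1.035934 mm


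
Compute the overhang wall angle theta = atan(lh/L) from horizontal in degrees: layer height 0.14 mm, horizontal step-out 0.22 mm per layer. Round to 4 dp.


angle = atan(0.14/0.22) = 32.4712 degrees


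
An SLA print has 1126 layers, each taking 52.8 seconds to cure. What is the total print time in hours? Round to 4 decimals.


t = 1126 * 52.8 / 3600 = 16.5147 hrs


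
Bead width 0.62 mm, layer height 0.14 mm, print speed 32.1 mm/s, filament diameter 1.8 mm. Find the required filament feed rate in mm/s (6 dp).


Q = 0.62 * 0.14 * 32.1 = 2.78628 mm^3/s
A_fil = pi*(1.8/2)^2 = 2.54469005 mm^2
v_feed = 2.78628 / 2.54469005 = 1.094939 mm/s


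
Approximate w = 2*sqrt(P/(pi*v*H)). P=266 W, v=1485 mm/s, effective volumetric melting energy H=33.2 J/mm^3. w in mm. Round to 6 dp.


w = 2*sqrt(266/(pi*1485*33.2)) = 0.082883 mm


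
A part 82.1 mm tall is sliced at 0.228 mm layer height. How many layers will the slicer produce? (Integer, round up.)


Layers = ceil(82.1/0.228) = 361


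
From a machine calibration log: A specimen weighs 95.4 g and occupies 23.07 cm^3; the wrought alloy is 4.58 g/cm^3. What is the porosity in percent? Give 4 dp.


rho_part = 95.4 / 23.07 = 4.13524057 g/cm^3
Porosity = (1 - 4.13524057/4.58)*100 = 9.7109 %


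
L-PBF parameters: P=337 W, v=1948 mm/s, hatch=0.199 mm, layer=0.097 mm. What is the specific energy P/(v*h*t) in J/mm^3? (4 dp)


Build rate = 1948 * 0.199 * 0.097 = 37.602244 mm^3/s
SE = 337 / 37.602244 = 8.9622 J/mm^3


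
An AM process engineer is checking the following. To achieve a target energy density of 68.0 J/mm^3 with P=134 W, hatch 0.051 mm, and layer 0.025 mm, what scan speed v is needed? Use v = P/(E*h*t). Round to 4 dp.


v = 134 / (68.0*0.051*0.025) = 1545.5594 mm/s


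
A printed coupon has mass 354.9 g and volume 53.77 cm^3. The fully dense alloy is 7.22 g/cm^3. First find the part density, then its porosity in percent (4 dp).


rho_part = 354.9 / 53.77 = 6.60033476 g/cm^3
Porosity = (1 - 6.60033476/7.22)*100 = 8.5826 %


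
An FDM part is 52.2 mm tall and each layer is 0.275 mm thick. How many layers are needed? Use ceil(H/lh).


Layers = ceil(52.2/0.275) = 190


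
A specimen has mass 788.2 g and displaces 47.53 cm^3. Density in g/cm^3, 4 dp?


rho = 788.2 / 47.53 = 16.5832 g/cm^3


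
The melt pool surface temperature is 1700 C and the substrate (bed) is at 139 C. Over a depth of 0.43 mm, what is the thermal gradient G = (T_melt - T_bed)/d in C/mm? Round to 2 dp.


G = (1700-139)/0.43 = 3630.23 C/mm


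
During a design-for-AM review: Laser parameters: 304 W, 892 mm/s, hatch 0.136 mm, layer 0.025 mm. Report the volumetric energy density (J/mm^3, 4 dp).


E = 304 / (892*0.136*0.025) = 100.2374 J/mm^3


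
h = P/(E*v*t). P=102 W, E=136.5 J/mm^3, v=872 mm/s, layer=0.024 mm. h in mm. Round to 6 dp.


h = 102 / (136.5*872*0.024) = 0.035706 mm


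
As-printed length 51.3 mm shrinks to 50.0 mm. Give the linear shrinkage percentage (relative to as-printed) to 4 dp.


Shrinkage = ((51.3-50.0)/51.3)*100 = 2.5341 %


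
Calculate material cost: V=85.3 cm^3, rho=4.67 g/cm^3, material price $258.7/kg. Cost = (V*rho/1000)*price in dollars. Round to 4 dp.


Mass = 85.3*4.67/1000 = 0.398351 kg
Cost = 0.398351 * 258.7 = 103.0534 $


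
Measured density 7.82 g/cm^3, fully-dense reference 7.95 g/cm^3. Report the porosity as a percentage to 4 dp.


Porosity = (1-7.82/7.95)*100 = 1.6352 %


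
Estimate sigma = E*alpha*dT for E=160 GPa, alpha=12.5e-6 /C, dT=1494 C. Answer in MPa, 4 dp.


sigma = 160*1000 * 12.5e-6 * 1494 = 2988.0 MPa


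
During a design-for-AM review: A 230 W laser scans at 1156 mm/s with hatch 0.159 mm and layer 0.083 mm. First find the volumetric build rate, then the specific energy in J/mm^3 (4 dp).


Build rate = 1156 * 0.159 * 0.083 = 15.255732 mm^3/s
SE = 230 / 15.255732 = 15.0763 J/mm^3


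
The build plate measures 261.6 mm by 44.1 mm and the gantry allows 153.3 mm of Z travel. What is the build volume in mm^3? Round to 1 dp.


V = 261.6 * 44.1 * 153.3 = 1768554.6 mm^3


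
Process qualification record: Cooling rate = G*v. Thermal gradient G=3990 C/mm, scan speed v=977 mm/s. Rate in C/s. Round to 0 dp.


CR = 3990 * 977 = 3898230 C/s


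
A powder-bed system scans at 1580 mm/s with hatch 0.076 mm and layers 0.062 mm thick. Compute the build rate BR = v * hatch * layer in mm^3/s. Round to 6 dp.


Rate = 1580 * 0.076 * 0.062 = 7.44496 mm^3/s


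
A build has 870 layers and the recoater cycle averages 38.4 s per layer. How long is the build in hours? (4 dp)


t = 870 * 38.4 / 3600 = 9.28 hrs


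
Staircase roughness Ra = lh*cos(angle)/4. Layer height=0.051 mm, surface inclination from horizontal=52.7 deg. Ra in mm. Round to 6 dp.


Ra = 0.051 * cos(52.7) / 4 = 0.007726 mm


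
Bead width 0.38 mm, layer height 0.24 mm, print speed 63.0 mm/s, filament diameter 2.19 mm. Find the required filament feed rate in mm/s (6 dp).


Q = 0.38 * 0.24 * 63.0 = 5.7456 mm^3/s
A_fil = pi*(2.19/2)^2 = 3.76684813 mm^2
v_feed = 5.7456 / 3.76684813 = 1.525307 mm/s


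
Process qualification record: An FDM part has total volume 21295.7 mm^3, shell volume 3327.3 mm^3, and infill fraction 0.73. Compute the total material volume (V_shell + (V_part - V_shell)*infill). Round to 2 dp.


V_infill = (21295.7 - 3327.3) * 0.73 = 13116.93
V_total = 3327.3 + 13116.93 = 16444.23 mm^3


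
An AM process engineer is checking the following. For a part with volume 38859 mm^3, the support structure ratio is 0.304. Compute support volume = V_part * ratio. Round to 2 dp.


V_support = 38859 * 0.304 = 11813.14 mm^3


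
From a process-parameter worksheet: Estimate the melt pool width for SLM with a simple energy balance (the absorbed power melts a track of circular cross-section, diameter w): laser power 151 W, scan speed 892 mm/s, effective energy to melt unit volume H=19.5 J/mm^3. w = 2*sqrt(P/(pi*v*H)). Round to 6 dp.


w = 2*sqrt(151/(pi*892*19.5)) = 0.105134 mm


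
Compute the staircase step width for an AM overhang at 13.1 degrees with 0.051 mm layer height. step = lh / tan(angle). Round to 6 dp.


step = 0.051 / tan(13.1) = 0.219159 mm


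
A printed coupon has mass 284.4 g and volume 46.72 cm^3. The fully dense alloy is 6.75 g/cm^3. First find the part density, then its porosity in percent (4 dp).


rho_part = 284.4 / 46.72 = 6.08732877 g/cm^3
Porosity = (1 - 6.08732877/6.75)*100 = 9.8174 %


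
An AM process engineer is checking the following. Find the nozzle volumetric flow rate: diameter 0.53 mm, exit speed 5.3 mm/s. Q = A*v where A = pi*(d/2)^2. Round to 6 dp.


A = pi*(0.53/2)^2 = 0.22061834 mm^2
Q = 0.22061834 * 5.3 = 1.169277 mm^3/s


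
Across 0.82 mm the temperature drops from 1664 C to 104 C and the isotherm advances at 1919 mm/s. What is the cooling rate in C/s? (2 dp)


G = (1664-104)/0.82 = 1902.43902439 C/mm
CR = 1902.43902439 * 1919 = 3650780.49 C/s


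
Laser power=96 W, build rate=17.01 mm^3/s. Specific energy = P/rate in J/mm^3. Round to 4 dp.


SE = 96 / 17.01 = 5.6437 J/mm^3


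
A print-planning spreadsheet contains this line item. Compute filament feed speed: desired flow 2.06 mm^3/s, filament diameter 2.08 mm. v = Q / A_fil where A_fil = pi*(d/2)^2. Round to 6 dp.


A = pi*(2.08/2)^2 = 3.397947
v = 2.06 / 3.397947 = 0.606248 mm/s


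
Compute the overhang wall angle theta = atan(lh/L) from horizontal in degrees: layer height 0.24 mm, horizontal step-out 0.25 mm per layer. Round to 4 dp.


angle = atan(0.24/0.25) = 43.8309 degrees


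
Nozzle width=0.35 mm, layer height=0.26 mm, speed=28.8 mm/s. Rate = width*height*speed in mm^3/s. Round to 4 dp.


Rate = 0.35 * 0.26 * 28.8 = 2.6208 mm^3/s


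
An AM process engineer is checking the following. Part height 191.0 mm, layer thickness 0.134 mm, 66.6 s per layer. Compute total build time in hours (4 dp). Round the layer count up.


Layers = ceil(191.0/0.134) = 1426
t = 1426 * 66.6 / 3600 = 26.381 hrs


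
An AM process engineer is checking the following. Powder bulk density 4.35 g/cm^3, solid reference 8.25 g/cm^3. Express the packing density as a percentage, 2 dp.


Packing = (4.35/8.25)*100 = 52.73 %


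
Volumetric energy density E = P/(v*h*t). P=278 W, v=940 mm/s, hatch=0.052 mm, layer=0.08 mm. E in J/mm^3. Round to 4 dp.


E = 278 / (940*0.052*0.08) = 71.0925 J/mm^3


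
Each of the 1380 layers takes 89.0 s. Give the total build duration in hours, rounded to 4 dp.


t = 1380 * 89.0 / 3600 = 34.1167 hrs


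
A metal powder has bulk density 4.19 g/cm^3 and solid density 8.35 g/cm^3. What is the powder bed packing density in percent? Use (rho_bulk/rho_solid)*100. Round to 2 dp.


Packing = (4.19/8.35)*100 = 50.18 %


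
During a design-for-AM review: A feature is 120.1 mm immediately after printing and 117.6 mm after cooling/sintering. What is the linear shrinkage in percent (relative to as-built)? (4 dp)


Shrinkage = ((120.1-117.6)/120.1)*100 = 2.0816 %


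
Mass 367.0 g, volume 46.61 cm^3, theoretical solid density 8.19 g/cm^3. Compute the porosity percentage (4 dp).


rho_part = 367.0 / 46.61 = 7.87384681 g/cm^3
Porosity = (1 - 7.87384681/8.19)*100 = 3.8602 %


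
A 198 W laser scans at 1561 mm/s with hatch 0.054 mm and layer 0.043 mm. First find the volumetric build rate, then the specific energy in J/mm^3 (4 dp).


Build rate = 1561 * 0.054 * 0.043 = 3.624642 mm^3/s
SE = 198 / 3.624642 = 54.6261 J/mm^3


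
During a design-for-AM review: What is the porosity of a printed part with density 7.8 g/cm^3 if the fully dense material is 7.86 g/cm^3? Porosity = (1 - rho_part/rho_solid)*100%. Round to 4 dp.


Porosity = (1-7.8/7.86)*100 = 0.7634 %


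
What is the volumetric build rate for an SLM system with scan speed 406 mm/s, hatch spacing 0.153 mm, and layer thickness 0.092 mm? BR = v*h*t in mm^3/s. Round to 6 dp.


Rate = 406 * 0.153 * 0.092 = 5.714856 mm^3/s


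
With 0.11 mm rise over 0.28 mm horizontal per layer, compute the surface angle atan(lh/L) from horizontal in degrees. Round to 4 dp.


angle = atan(0.11/0.28) = 21.4477 degrees


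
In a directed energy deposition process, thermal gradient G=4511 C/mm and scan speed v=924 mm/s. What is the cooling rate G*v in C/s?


CR = 4511 * 924 = 4168164 C/s


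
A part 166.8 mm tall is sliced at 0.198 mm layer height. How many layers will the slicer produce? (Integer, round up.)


Layers = ceil(166.8/0.198) = 843


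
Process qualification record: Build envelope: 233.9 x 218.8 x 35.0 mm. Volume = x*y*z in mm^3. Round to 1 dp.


V = 233.9 * 218.8 * 35.0 = 1791206.2 mm^3


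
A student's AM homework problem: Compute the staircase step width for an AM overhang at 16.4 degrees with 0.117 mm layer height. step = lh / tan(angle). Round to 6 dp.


step = 0.117 / tan(16.4) = 0.397532 mm


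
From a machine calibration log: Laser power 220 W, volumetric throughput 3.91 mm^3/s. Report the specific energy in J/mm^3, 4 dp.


SE = 220 / 3.91 = 56.266 J/mm^3


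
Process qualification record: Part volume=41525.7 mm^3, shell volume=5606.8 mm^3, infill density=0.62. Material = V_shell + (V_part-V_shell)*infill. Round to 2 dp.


V_infill = (41525.7 - 5606.8) * 0.62 = 22269.72
V_total = 5606.8 + 22269.72 = 27876.52 mm^3


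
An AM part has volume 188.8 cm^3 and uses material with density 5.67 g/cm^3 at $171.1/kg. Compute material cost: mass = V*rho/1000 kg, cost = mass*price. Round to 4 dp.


Mass = 188.8*5.67/1000 = 1.070496 kg
Cost = 1.070496 * 171.1 = 183.1619 $


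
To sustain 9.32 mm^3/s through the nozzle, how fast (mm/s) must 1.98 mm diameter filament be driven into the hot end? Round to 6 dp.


A = pi*(1.98/2)^2 = 3.079075
v = 9.32 / 3.079075 = 3.026883 mm/s


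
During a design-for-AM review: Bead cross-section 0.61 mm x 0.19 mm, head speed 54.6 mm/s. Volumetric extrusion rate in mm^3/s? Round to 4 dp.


Rate = 0.61 * 0.19 * 54.6 = 6.3281 mm^3/s


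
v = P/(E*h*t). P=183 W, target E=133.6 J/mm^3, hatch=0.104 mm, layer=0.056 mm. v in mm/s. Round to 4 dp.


v = 183 / (133.6*0.104*0.056) = 235.1924 mm/s


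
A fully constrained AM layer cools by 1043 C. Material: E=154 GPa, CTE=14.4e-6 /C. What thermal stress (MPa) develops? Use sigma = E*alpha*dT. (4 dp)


sigma = 154*1000 * 14.4e-6 * 1043 = 2312.9568 MPa


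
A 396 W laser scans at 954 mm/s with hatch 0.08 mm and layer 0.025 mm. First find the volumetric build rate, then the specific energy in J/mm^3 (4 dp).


Build rate = 954 * 0.08 * 0.025 = 1.908 mm^3/s
SE = 396 / 1.908 = 207.5472 J/mm^3


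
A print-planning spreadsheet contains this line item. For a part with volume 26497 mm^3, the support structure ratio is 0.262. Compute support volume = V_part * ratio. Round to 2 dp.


V_support = 26497 * 0.262 = 6942.21 mm^3


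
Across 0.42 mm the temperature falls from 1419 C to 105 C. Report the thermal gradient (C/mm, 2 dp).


G = (1419-105)/0.42 = 3128.57 C/mm


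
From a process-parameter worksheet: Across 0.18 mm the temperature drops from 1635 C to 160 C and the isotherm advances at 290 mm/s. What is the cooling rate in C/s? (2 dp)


G = (1635-160)/0.18 = 8194.44444444 C/mm
CR = 8194.44444444 * 290 = 2376388.89 C/s


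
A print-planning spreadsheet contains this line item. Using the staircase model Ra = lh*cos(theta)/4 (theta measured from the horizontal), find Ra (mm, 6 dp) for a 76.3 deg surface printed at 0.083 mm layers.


Ra = 0.083 * cos(76.3) / 4 = 0.004914 mm


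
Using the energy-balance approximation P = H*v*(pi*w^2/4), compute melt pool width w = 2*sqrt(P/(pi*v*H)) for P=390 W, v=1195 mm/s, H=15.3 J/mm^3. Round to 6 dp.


w = 2*sqrt(390/(pi*1195*15.3)) = 0.1648 mm


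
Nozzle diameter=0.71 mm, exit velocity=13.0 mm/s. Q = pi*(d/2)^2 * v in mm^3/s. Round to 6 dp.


A = pi*(0.71/2)^2 = 0.39591921 mm^2
Q = 0.39591921 * 13.0 = 5.14695 mm^3/s


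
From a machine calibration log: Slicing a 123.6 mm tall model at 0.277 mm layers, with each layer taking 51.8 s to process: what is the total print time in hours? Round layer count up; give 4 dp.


Layers = ceil(123.6/0.277) = 447
t = 447 * 51.8 / 3600 = 6.4318 hrs


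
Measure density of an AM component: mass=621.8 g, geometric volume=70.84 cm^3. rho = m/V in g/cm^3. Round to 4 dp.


rho = 621.8 / 70.84 = 8.7775 g/cm^3


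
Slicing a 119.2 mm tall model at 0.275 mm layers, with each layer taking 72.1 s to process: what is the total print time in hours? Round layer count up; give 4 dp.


Layers = ceil(119.2/0.275) = 434
t = 434 * 72.1 / 3600 = 8.6921 hrs


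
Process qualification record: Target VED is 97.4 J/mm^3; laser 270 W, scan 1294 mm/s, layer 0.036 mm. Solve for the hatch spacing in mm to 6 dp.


h = 270 / (97.4*1294*0.036) = 0.059507 mm


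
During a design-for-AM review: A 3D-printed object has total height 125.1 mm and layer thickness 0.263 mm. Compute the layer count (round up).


Layers = ceil(125.1/0.263) = 476


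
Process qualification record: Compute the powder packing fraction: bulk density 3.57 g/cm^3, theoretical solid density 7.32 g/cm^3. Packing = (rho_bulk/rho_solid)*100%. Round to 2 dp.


Packing = (3.57/7.32)*100 = 48.77 %


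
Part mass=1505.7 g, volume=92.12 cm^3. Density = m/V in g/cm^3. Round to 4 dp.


rho = 1505.7 / 92.12 = 16.345 g/cm^3


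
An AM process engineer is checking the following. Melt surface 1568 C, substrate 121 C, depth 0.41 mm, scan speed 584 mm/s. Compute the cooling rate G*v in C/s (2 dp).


G = (1568-121)/0.41 = 3529.26829268 C/mm
CR = 3529.26829268 * 584 = 2061092.68 C/s


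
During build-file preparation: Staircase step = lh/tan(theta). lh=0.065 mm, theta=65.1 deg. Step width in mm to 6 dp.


step = 0.065 / tan(65.1) = 0.030172 mm


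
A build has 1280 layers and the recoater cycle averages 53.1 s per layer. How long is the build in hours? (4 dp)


t = 1280 * 53.1 / 3600 = 18.88 hrs


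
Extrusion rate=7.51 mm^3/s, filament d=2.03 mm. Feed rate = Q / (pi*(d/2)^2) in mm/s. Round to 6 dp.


A = pi*(2.03/2)^2 = 3.236547
v = 7.51 / 3.236547 = 2.320374 mm/s


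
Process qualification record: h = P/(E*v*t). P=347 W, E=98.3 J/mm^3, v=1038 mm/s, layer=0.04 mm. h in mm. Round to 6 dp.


h = 347 / (98.3*1038*0.04) = 0.08502 mm


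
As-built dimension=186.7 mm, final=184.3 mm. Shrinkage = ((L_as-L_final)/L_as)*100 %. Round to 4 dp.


Shrinkage = ((186.7-184.3)/186.7)*100 = 1.2855 %


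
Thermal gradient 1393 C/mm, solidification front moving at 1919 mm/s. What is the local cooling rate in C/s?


CR = 1393 * 1919 = 2673167 C/s


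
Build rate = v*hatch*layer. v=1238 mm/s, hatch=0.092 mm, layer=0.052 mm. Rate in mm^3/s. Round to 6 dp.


Rate = 1238 * 0.092 * 0.052 = 5.922592 mm^3/s


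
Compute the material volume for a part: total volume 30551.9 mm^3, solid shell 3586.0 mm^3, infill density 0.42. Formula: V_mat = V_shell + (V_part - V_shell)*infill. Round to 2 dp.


V_infill = (30551.9 - 3586.0) * 0.42 = 11325.68
V_total = 3586.0 + 11325.68 = 14911.68 mm^3


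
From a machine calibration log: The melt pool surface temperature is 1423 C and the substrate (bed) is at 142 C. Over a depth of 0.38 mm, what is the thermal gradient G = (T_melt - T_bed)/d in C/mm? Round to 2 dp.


G = (1423-142)/0.38 = 3371.05 C/mm


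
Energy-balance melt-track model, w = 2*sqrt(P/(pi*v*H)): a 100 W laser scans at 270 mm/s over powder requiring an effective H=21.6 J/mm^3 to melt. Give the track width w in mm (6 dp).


w = 2*sqrt(100/(pi*270*21.6)) = 0.147756 mm


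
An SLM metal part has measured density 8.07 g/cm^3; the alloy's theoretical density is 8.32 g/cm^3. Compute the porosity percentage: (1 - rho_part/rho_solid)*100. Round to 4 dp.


Porosity = (1-8.07/8.32)*100 = 3.0048 %


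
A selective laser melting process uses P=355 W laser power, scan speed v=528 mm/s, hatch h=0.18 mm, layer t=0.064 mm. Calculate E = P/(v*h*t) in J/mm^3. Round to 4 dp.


E = 355 / (528*0.18*0.064) = 58.3636 J/mm^3


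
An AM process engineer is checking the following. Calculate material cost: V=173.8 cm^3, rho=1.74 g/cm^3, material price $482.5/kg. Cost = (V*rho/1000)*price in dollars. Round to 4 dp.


Mass = 173.8*1.74/1000 = 0.302412 kg
Cost = 0.302412 * 482.5 = 145.9138 $


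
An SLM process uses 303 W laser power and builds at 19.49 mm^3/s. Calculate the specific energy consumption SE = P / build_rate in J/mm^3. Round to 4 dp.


SE = 303 / 19.49 = 15.5464 J/mm^3


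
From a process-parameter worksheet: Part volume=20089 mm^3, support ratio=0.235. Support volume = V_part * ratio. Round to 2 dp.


V_support = 20089 * 0.235 = 4720.92 mm^3
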